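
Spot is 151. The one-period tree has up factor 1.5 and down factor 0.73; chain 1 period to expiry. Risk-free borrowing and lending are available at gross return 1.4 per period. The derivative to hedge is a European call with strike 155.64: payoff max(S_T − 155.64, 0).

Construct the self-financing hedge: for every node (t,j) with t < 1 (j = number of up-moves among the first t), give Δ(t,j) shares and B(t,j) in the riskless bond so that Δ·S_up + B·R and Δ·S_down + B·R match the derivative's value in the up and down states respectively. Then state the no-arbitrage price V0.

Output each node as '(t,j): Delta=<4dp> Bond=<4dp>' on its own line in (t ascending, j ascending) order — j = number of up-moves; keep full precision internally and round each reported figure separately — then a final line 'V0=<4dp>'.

(0,0): Delta=0.6094 Bond=-47.9850
V0=44.0410

Since d<R<u, set p* = (R−d)/(u−d) = 0.8701; price each node as the discounted p*-expectation of its children.
Payoff layer (t=1): V(1,0)=0.0000, V(1,1)=70.8600
Node (0,0) S=151.0000: V=(p*·70.8600+(1−p*)·0.0000)/1.4=44.0410; Δ=(70.8600−0.0000)/(226.5000−110.2300)=0.6094; B=V−Δ·S=-47.9850
Root portfolio cost Δ·151+B reproduces V0=44.0410.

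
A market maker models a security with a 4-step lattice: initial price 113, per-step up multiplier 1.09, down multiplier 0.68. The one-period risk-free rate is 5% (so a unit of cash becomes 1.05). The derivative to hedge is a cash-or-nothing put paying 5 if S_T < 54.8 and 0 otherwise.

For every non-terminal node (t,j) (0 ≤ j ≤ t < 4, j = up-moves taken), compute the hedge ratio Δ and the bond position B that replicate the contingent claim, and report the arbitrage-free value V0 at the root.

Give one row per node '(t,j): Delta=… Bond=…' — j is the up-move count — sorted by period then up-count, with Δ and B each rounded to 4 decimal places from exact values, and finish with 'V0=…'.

The replicating-portfolio and risk-neutral prices coincide; use p* = (1.05−0.68)/(1.09−0.68) = 0.9024 for the latter.
Terminal values V(4,·): V(4,0)=5.0000, V(4,1)=5.0000, V(4,2)=0.0000, V(4,3)=0.0000, V(4,4)=0.0000
  t=3,j=0: stock 35.5308 → up 38.7286 (V=5.0000), down 24.1610 (V=5.0000). Price 4.7619; hedge Δ=0.0000, bond B=4.7619.
  t=3,j=1: stock 56.9538 → up 62.0797 (V=0.0000), down 38.7286 (V=5.0000). Price 0.4646; hedge Δ=-0.2141, bond B=12.6597.
  t=3,j=2: stock 91.2936 → up 99.5100 (V=0.0000), down 62.0797 (V=0.0000). Price 0.0000; hedge Δ=0.0000, bond B=0.0000.
  t=3,j=3: stock 146.3383 → up 159.5087 (V=0.0000), down 99.5100 (V=0.0000). Price 0.0000; hedge Δ=0.0000, bond B=0.0000.
  t=2,j=0: stock 52.2512 → up 56.9538 (V=0.4646), down 35.5308 (V=4.7619). Price 0.8417; hedge Δ=-0.2006, bond B=11.3230.
  t=2,j=1: stock 83.7556 → up 91.2936 (V=0.0000), down 56.9538 (V=0.4646). Price 0.0432; hedge Δ=-0.0135, bond B=1.1763.
  t=2,j=2: stock 134.2553 → up 146.3383 (V=0.0000), down 91.2936 (V=0.0000). Price 0.0000; hedge Δ=0.0000, bond B=0.0000.
  t=1,j=0: stock 76.8400 → up 83.7556 (V=0.0432), down 52.2512 (V=0.8417). Price 0.1153; hedge Δ=-0.0253, bond B=2.0631.
  t=1,j=1: stock 123.1700 → up 134.2553 (V=0.0000), down 83.7556 (V=0.0432). Price 0.0040; hedge Δ=-0.0009, bond B=0.1093.
  t=0,j=0: stock 113.0000 → up 123.1700 (V=0.0040), down 76.8400 (V=0.1153). Price 0.0142; hedge Δ=-0.0024, bond B=0.2856.
Self-financing check: at every node Δ·S+B equals the discounted successor values.

(0,0): Delta=-0.0024 Bond=0.2856
(1,0): Delta=-0.0253 Bond=2.0631
(1,1): Delta=-0.0009 Bond=0.1093
(2,0): Delta=-0.2006 Bond=11.3230
(2,1): Delta=-0.0135 Bond=1.1763
(2,2): Delta=0.0000 Bond=0.0000
(3,0): Delta=0.0000 Bond=4.7619
(3,1): Delta=-0.2141 Bond=12.6597
(3,2): Delta=0.0000 Bond=0.0000
(3,3): Delta=0.0000 Bond=0.0000
V0=0.0142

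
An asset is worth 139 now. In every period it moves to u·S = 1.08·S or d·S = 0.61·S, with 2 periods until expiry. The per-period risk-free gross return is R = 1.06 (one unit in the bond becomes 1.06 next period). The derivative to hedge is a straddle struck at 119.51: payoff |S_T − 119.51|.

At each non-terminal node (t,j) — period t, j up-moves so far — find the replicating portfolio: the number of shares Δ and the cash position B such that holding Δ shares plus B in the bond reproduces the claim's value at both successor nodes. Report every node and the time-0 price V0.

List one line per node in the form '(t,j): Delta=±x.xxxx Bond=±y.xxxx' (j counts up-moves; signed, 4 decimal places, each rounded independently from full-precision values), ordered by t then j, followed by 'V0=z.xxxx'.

Since d<R<u, set p* = (R−d)/(u−d) = 0.9574; price each node as the discounted p*-expectation of its children.
Terminal values V(2,·): V(2,0)=67.7881, V(2,1)=27.9368, V(2,2)=42.6196
(1,0): S=84.7900. Δ = (V_up−V_dn)/(S_up−S_dn) = (27.9368−67.7881)/(91.5732−51.7219) = -1.0000. V = [p*·27.9368 + (1−p*)·67.7881]/1.06 = 27.9553. B = V − Δ·S = 112.7453.
(1,1): S=150.1200. Δ = (V_up−V_dn)/(S_up−S_dn) = (42.6196−27.9368)/(162.1296−91.5732) = 0.2081. V = [p*·42.6196 + (1−p*)·27.9368]/1.06 = 39.6177. B = V − Δ·S = 8.3777.
(0,0): S=139.0000. Δ = (V_up−V_dn)/(S_up−S_dn) = (39.6177−27.9553)/(150.1200−84.7900) = 0.1785. V = [p*·39.6177 + (1−p*)·27.9553]/1.06 = 36.9070. B = V − Δ·S = 12.0933.
Check: Δ(0,0)·S0 + B(0,0) = 36.9070 = V0.

(0,0): Delta=0.1785 Bond=12.0933
(1,0): Delta=-1.0000 Bond=112.7453
(1,1): Delta=0.2081 Bond=8.3777
V0=36.9070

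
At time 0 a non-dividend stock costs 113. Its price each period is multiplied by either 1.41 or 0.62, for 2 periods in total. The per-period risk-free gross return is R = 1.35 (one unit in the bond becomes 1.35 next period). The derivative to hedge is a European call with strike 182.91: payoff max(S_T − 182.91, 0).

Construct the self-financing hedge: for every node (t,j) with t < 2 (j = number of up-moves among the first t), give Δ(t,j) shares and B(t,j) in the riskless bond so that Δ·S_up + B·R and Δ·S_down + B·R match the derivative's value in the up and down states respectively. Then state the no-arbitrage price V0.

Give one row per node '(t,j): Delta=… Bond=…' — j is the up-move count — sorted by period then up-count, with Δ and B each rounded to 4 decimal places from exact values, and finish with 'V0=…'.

No-arbitrage ⇒ martingale measure with p* = (R−d)/(u−d) = 0.9241.
Payoff layer (t=2): V(2,0)=0.0000, V(2,1)=0.0000, V(2,2)=41.7453
Node (1,0) S=70.0600: V=(p*·0.0000+(1−p*)·0.0000)/1.35=0.0000; Δ=(0.0000−0.0000)/(98.7846−43.4372)=0.0000; B=V−Δ·S=0.0000
Node (1,1) S=159.3300: V=(p*·41.7453+(1−p*)·0.0000)/1.35=28.5739; Δ=(41.7453−0.0000)/(224.6553−98.7846)=0.3317; B=V−Δ·S=-24.2682
Node (0,0) S=113.0000: V=(p*·28.5739+(1−p*)·0.0000)/1.35=19.5583; Δ=(28.5739−0.0000)/(159.3300−70.0600)=0.3201; B=V−Δ·S=-16.6112
Self-financing check: at every node Δ·S+B equals the discounted successor values.

(0,0): Delta=0.3201 Bond=-16.6112
(1,0): Delta=0.0000 Bond=0.0000
(1,1): Delta=0.3317 Bond=-24.2682
V0=19.5583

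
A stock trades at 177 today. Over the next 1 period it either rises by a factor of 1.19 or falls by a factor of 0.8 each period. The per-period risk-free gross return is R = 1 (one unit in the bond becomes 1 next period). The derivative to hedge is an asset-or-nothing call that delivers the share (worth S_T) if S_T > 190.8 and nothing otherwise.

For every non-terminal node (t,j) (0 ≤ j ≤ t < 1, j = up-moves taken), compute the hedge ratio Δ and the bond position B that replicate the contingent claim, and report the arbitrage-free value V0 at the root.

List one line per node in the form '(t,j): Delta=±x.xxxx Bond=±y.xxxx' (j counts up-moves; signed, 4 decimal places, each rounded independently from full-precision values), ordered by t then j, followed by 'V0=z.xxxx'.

(0,0): Delta=3.0513 Bond=-432.0615
V0=108.0154

Risk-neutral probability p* = (R−d)/(u−d) = (1−0.8)/(1.19−0.8) = 0.5128.
Terminal payoffs: V(1,0)=0.0000, V(1,1)=210.6300
(0,0): S=177.0000. Δ = (V_up−V_dn)/(S_up−S_dn) = (210.6300−0.0000)/(210.6300−141.6000) = 3.0513. V = [p*·210.6300 + (1−p*)·0.0000]/1 = 108.0154. B = V − Δ·S = -432.0615.
Check: Δ(0,0)·S0 + B(0,0) = 108.0154 = V0.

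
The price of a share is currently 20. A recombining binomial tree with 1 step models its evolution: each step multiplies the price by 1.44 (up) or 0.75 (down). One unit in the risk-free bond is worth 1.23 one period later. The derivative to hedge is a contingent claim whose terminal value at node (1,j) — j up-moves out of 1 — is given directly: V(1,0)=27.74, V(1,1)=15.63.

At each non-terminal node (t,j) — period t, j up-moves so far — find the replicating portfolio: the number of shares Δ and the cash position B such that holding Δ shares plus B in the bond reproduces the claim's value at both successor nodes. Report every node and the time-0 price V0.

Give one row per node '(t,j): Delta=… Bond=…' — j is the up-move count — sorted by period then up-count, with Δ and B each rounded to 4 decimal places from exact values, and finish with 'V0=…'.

No-arbitrage ⇒ martingale measure with p* = (R−d)/(u−d) = 0.6957.
Terminal values V(1,·): V(1,0)=27.7400, V(1,1)=15.6300
(0,0): S=20.0000. Δ = (V_up−V_dn)/(S_up−S_dn) = (15.6300−27.7400)/(28.8000−15.0000) = -0.8775. V = [p*·15.6300 + (1−p*)·27.7400]/1.23 = 15.7038. B = V − Δ·S = 33.2545.
Check: Δ(0,0)·S0 + B(0,0) = 15.7038 = V0.

(0,0): Delta=-0.8775 Bond=33.2545
V0=15.7038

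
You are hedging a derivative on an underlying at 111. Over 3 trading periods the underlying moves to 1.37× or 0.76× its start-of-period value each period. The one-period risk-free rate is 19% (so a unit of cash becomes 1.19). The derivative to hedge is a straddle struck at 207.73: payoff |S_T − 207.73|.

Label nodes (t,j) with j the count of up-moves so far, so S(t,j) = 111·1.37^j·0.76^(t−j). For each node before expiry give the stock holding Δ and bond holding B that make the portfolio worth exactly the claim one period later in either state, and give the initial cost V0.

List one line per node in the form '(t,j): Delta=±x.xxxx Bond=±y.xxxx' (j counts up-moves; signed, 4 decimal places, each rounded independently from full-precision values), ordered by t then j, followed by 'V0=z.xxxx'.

(0,0): Delta=-0.1948 Bond=66.1860
(1,0): Delta=-1.0000 Bond=146.6916
(1,1): Delta=-0.0078 Bond=50.3254
(2,0): Delta=-1.0000 Bond=174.5630
(2,1): Delta=-1.0000 Bond=174.5630
(2,2): Delta=0.2227 Bond=11.8835
V0=44.5679

The replicating-portfolio and risk-neutral prices coincide; use p* = (1.19−0.76)/(1.37−0.76) = 0.7049 for the latter.
At expiry t=3: V(3,0)=159.0037, V(3,1)=119.8944, V(3,2)=49.3947, V(3,3)=77.6902
(2,0): S=64.1136. Δ = (V_up−V_dn)/(S_up−S_dn) = (119.8944−159.0037)/(87.8356−48.7263) = -1.0000. V = [p*·119.8944 + (1−p*)·159.0037]/1.19 = 110.4494. B = V − Δ·S = 174.5630.
(2,1): S=115.5732. Δ = (V_up−V_dn)/(S_up−S_dn) = (49.3947−119.8944)/(158.3353−87.8356) = -1.0000. V = [p*·49.3947 + (1−p*)·119.8944]/1.19 = 58.9898. B = V − Δ·S = 174.5630.
(2,2): S=208.3359. Δ = (V_up−V_dn)/(S_up−S_dn) = (77.6902−49.3947)/(285.4202−158.3353) = 0.2227. V = [p*·77.6902 + (1−p*)·49.3947]/1.19 = 58.2695. B = V − Δ·S = 11.8835.
(1,0): S=84.3600. Δ = (V_up−V_dn)/(S_up−S_dn) = (58.9898−110.4494)/(115.5732−64.1136) = -1.0000. V = [p*·58.9898 + (1−p*)·110.4494]/1.19 = 62.3316. B = V − Δ·S = 146.6916.
(1,1): S=152.0700. Δ = (V_up−V_dn)/(S_up−S_dn) = (58.2695−58.9898)/(208.3359−115.5732) = -0.0078. V = [p*·58.2695 + (1−p*)·58.9898]/1.19 = 49.1446. B = V − Δ·S = 50.3254.
(0,0): S=111.0000. Δ = (V_up−V_dn)/(S_up−S_dn) = (49.1446−62.3316)/(152.0700−84.3600) = -0.1948. V = [p*·49.1446 + (1−p*)·62.3316]/1.19 = 44.5679. B = V − Δ·S = 66.1860.
Each (Δ,B) replicates both successor values, so the strategy is self-financing and V0 is arbitrage-free.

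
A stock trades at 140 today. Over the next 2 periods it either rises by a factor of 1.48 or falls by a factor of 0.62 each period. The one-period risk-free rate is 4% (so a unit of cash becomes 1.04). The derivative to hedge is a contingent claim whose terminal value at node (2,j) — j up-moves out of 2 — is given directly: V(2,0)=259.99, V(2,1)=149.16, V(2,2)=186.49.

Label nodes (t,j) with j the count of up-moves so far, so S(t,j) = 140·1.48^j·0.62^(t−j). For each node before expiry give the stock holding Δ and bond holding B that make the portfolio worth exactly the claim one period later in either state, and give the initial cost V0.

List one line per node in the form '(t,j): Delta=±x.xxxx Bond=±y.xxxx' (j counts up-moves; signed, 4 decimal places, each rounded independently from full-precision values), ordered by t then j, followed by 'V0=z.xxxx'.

(0,0): Delta=-0.3073 Bond=215.9763
(1,0): Delta=-1.4847 Bond=326.8180
(1,1): Delta=0.2095 Bond=117.5458
V0=172.9611

The replicating-portfolio and risk-neutral prices coincide; use p* = (1.04−0.62)/(1.48−0.62) = 0.4884 for the latter.
Terminal values V(2,·): V(2,0)=259.9900, V(2,1)=149.1600, V(2,2)=186.4900
(1,0): S=86.8000. Δ = (V_up−V_dn)/(S_up−S_dn) = (149.1600−259.9900)/(128.4640−53.8160) = -1.4847. V = [p*·149.1600 + (1−p*)·259.9900]/1.04 = 197.9459. B = V − Δ·S = 326.8180.
(1,1): S=207.2000. Δ = (V_up−V_dn)/(S_up−S_dn) = (186.4900−149.1600)/(306.6560−128.4640) = 0.2095. V = [p*·186.4900 + (1−p*)·149.1600]/1.04 = 160.9528. B = V − Δ·S = 117.5458.
(0,0): S=140.0000. Δ = (V_up−V_dn)/(S_up−S_dn) = (160.9528−197.9459)/(207.2000−86.8000) = -0.3073. V = [p*·160.9528 + (1−p*)·197.9459]/1.04 = 172.9611. B = V − Δ·S = 215.9763.
Each (Δ,B) replicates both successor values, so the strategy is self-financing and V0 is arbitrage-free.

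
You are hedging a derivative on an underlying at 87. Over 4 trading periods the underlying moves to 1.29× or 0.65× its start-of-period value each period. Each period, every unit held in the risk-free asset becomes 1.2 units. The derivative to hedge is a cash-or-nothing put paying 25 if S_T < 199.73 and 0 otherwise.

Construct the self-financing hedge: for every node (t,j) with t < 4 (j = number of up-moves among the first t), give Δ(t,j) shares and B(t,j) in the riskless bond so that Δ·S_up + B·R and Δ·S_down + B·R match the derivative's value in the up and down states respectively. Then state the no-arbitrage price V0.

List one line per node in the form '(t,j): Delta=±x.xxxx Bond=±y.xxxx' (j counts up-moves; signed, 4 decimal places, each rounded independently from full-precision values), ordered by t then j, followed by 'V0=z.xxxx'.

(0,0): Delta=-0.1649 Bond=19.8277
(1,0): Delta=0.0000 Bond=14.4676
(1,1): Delta=-0.1785 Bond=25.3192
(2,0): Delta=0.0000 Bond=17.3611
(2,1): Delta=0.0000 Bond=17.3611
(2,2): Delta=-0.1932 Bond=32.5139
(3,0): Delta=0.0000 Bond=20.8333
(3,1): Delta=0.0000 Bond=20.8333
(3,2): Delta=0.0000 Bond=20.8333
(3,3): Delta=-0.2092 Bond=41.9922
V0=5.4806

Since d<R<u, set p* = (R−d)/(u−d) = 0.8594; price each node as the discounted p*-expectation of its children.
Terminal payoffs: V(4,0)=25.0000, V(4,1)=25.0000, V(4,2)=25.0000, V(4,3)=25.0000, V(4,4)=0.0000
(3,0): S=23.8924. Δ = (V_up−V_dn)/(S_up−S_dn) = (25.0000−25.0000)/(30.8212−15.5300) = 0.0000. V = [p*·25.0000 + (1−p*)·25.0000]/1.2 = 20.8333. B = V − Δ·S = 20.8333.
(3,1): S=47.4172. Δ = (V_up−V_dn)/(S_up−S_dn) = (25.0000−25.0000)/(61.1682−30.8212) = 0.0000. V = [p*·25.0000 + (1−p*)·25.0000]/1.2 = 20.8333. B = V − Δ·S = 20.8333.
(3,2): S=94.1049. Δ = (V_up−V_dn)/(S_up−S_dn) = (25.0000−25.0000)/(121.3953−61.1682) = 0.0000. V = [p*·25.0000 + (1−p*)·25.0000]/1.2 = 20.8333. B = V − Δ·S = 20.8333.
(3,3): S=186.7619. Δ = (V_up−V_dn)/(S_up−S_dn) = (0.0000−25.0000)/(240.9229−121.3953) = -0.2092. V = [p*·0.0000 + (1−p*)·25.0000]/1.2 = 2.9297. B = V − Δ·S = 41.9922.
(2,0): S=36.7575. Δ = (V_up−V_dn)/(S_up−S_dn) = (20.8333−20.8333)/(47.4172−23.8924) = 0.0000. V = [p*·20.8333 + (1−p*)·20.8333]/1.2 = 17.3611. B = V − Δ·S = 17.3611.
(2,1): S=72.9495. Δ = (V_up−V_dn)/(S_up−S_dn) = (20.8333−20.8333)/(94.1049−47.4172) = 0.0000. V = [p*·20.8333 + (1−p*)·20.8333]/1.2 = 17.3611. B = V − Δ·S = 17.3611.
(2,2): S=144.7767. Δ = (V_up−V_dn)/(S_up−S_dn) = (2.9297−20.8333)/(186.7619−94.1049) = -0.1932. V = [p*·2.9297 + (1−p*)·20.8333]/1.2 = 4.5395. B = V − Δ·S = 32.5139.
(1,0): S=56.5500. Δ = (V_up−V_dn)/(S_up−S_dn) = (17.3611−17.3611)/(72.9495−36.7575) = 0.0000. V = [p*·17.3611 + (1−p*)·17.3611]/1.2 = 14.4676. B = V − Δ·S = 14.4676.
(1,1): S=112.2300. Δ = (V_up−V_dn)/(S_up−S_dn) = (4.5395−17.3611)/(144.7767−72.9495) = -0.1785. V = [p*·4.5395 + (1−p*)·17.3611]/1.2 = 5.2854. B = V − Δ·S = 25.3192.
(0,0): S=87.0000. Δ = (V_up−V_dn)/(S_up−S_dn) = (5.2854−14.4676)/(112.2300−56.5500) = -0.1649. V = [p*·5.2854 + (1−p*)·14.4676]/1.2 = 5.4806. B = V − Δ·S = 19.8277.
Each (Δ,B) replicates both successor values, so the strategy is self-financing and V0 is arbitrage-free.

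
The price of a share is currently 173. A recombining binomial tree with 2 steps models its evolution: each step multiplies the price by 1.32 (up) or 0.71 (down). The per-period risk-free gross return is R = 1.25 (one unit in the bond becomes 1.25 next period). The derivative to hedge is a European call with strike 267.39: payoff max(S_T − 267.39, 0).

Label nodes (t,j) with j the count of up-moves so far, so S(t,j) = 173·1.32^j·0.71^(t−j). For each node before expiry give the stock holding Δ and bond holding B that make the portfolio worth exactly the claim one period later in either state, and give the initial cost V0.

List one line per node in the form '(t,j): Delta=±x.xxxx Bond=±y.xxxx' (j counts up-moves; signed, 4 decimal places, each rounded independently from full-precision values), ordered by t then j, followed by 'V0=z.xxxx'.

(0,0): Delta=0.2285 Bond=-22.4506
(1,0): Delta=0.0000 Bond=0.0000
(1,1): Delta=0.2444 Bond=-31.7011
V0=17.0751

No-arbitrage ⇒ martingale measure with p* = (R−d)/(u−d) = 0.8852.
Payoff layer (t=2): V(2,0)=0.0000, V(2,1)=0.0000, V(2,2)=34.0452
Node (1,0) S=122.8300: V=(p*·0.0000+(1−p*)·0.0000)/1.25=0.0000; Δ=(0.0000−0.0000)/(162.1356−87.2093)=0.0000; B=V−Δ·S=0.0000
Node (1,1) S=228.3600: V=(p*·34.0452+(1−p*)·0.0000)/1.25=24.1107; Δ=(34.0452−0.0000)/(301.4352−162.1356)=0.2444; B=V−Δ·S=-31.7011
Node (0,0) S=173.0000: V=(p*·24.1107+(1−p*)·0.0000)/1.25=17.0751; Δ=(24.1107−0.0000)/(228.3600−122.8300)=0.2285; B=V−Δ·S=-22.4506
Each (Δ,B) replicates both successor values, so the strategy is self-financing and V0 is arbitrage-free.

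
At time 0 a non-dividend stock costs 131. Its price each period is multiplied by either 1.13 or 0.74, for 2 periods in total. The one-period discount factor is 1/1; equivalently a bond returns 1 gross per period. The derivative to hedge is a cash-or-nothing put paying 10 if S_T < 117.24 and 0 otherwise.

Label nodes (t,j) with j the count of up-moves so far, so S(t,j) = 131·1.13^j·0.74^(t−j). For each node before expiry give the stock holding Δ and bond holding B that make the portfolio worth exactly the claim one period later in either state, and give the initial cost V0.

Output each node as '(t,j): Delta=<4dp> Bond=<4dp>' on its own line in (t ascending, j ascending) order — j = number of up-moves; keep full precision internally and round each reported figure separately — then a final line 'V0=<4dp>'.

(0,0): Delta=-0.1305 Bond=22.6496
(1,0): Delta=0.0000 Bond=10.0000
(1,1): Delta=-0.1732 Bond=28.9744
V0=5.5556

Risk-neutral probability p* = (R−d)/(u−d) = (1−0.74)/(1.13−0.74) = 0.6667.
At expiry t=2: V(2,0)=10.0000, V(2,1)=10.0000, V(2,2)=0.0000
Node (1,0) S=96.9400: V=(p*·10.0000+(1−p*)·10.0000)/1=10.0000; Δ=(10.0000−10.0000)/(109.5422−71.7356)=0.0000; B=V−Δ·S=10.0000
Node (1,1) S=148.0300: V=(p*·0.0000+(1−p*)·10.0000)/1=3.3333; Δ=(0.0000−10.0000)/(167.2739−109.5422)=-0.1732; B=V−Δ·S=28.9744
Node (0,0) S=131.0000: V=(p*·3.3333+(1−p*)·10.0000)/1=5.5556; Δ=(3.3333−10.0000)/(148.0300−96.9400)=-0.1305; B=V−Δ·S=22.6496
Self-financing check: at every node Δ·S+B equals the discounted successor values.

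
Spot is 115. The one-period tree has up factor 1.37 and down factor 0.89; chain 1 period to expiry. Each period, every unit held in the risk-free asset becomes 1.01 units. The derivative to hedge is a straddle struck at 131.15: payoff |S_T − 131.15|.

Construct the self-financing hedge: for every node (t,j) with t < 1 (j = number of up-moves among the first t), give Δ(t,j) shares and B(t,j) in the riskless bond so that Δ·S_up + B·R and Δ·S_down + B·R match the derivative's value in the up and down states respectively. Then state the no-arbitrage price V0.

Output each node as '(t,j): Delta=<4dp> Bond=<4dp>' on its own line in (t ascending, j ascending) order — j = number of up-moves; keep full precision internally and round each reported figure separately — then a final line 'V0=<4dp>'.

Under the risk-neutral measure, an up-move has probability p* = (R−d)/(u−d) = 0.2500 and values discount at R = 1.01.
Payoff layer (t=1): V(1,0)=28.8000, V(1,1)=26.4000
  t=0,j=0: stock 115.0000 → up 157.5500 (V=26.4000), down 102.3500 (V=28.8000). Price 27.9208; hedge Δ=-0.0435, bond B=32.9208.
Root portfolio cost Δ·115+B reproduces V0=27.9208.

(0,0): Delta=-0.0435 Bond=32.9208
V0=27.9208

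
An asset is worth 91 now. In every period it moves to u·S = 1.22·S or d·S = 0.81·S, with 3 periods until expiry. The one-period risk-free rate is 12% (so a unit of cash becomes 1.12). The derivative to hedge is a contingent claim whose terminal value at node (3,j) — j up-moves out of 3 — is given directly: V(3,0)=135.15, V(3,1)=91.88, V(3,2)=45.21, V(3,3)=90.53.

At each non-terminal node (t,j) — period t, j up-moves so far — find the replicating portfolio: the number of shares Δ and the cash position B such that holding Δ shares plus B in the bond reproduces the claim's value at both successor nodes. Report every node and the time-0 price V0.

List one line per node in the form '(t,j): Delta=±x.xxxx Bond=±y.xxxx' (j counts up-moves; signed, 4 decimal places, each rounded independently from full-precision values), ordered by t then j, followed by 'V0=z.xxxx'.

Under the risk-neutral measure, an up-move has probability p* = (R−d)/(u−d) = 0.7561 and values discount at R = 1.12.
Payoff layer (t=3): V(3,0)=135.1500, V(3,1)=91.8800, V(3,2)=45.2100, V(3,3)=90.5300
  t=2,j=0: stock 59.7051 → up 72.8402 (V=91.8800), down 48.3611 (V=135.1500). Price 91.4586; hedge Δ=-1.7676, bond B=196.9952.
  t=2,j=1: stock 89.9262 → up 109.7100 (V=45.2100), down 72.8402 (V=91.8800). Price 50.5294; hedge Δ=-1.2658, bond B=164.3587.
  t=2,j=2: stock 135.4444 → up 165.2422 (V=90.5300), down 109.7100 (V=45.2100). Price 70.9610; hedge Δ=0.8161, bond B=-39.5756.
  t=1,j=0: stock 73.7100 → up 89.9262 (V=50.5294), down 59.7051 (V=91.4586). Price 54.0287; hedge Δ=-1.3543, bond B=153.8561.
  t=1,j=1: stock 111.0200 → up 135.4444 (V=70.9610), down 89.9262 (V=50.5294). Price 58.9087; hedge Δ=0.4489, bond B=9.0754.
  t=0,j=0: stock 91.0000 → up 111.0200 (V=58.9087), down 73.7100 (V=54.0287). Price 51.5343; hedge Δ=0.1308, bond B=39.6320.
The time-0 hedge costs 51.5343, which is the no-arbitrage price.

(0,0): Delta=0.1308 Bond=39.6320
(1,0): Delta=-1.3543 Bond=153.8561
(1,1): Delta=0.4489 Bond=9.0754
(2,0): Delta=-1.7676 Bond=196.9952
(2,1): Delta=-1.2658 Bond=164.3587
(2,2): Delta=0.8161 Bond=-39.5756
V0=51.5343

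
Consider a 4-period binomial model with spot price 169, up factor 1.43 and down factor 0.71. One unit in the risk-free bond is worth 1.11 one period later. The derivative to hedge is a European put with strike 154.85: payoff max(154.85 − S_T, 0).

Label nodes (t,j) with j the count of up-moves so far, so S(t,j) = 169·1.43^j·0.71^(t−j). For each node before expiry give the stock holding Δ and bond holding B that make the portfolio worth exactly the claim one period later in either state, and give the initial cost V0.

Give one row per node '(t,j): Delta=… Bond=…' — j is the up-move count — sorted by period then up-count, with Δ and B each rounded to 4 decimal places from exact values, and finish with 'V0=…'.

(0,0): Delta=-0.1582 Bond=38.3964
(1,0): Delta=-0.3979 Bond=71.3852
(1,1): Delta=-0.0630 Bond=19.6079
(2,0): Delta=-0.8420 Bond=117.0711
(2,1): Delta=-0.2215 Bond=48.9708
(2,2): Delta=0.0000 Bond=0.0000
(3,0): Delta=-1.0000 Bond=139.5045
(3,1): Delta=-0.7793 Bond=122.3045
(3,2): Delta=0.0000 Bond=0.0000
(3,3): Delta=0.0000 Bond=0.0000
V0=11.6606

Since d<R<u, set p* = (R−d)/(u−d) = 0.5556; price each node as the discounted p*-expectation of its children.
Terminal payoffs: V(4,0)=111.9043, V(4,1)=68.3536, V(4,2)=0.0000, V(4,3)=0.0000, V(4,4)=0.0000
(3,0): S=60.4870. Δ = (V_up−V_dn)/(S_up−S_dn) = (68.3536−111.9043)/(86.4964−42.9457) = -1.0000. V = [p*·68.3536 + (1−p*)·111.9043]/1.11 = 79.0175. B = V − Δ·S = 139.5045.
(3,1): S=121.8258. Δ = (V_up−V_dn)/(S_up−S_dn) = (0.0000−68.3536)/(174.2110−86.4964) = -0.7793. V = [p*·0.0000 + (1−p*)·68.3536]/1.11 = 27.3688. B = V − Δ·S = 122.3045.
(3,2): S=245.3676. Δ = (V_up−V_dn)/(S_up−S_dn) = (0.0000−0.0000)/(350.8756−174.2110) = 0.0000. V = [p*·0.0000 + (1−p*)·0.0000]/1.11 = 0.0000. B = V − Δ·S = 0.0000.
(3,3): S=494.1910. Δ = (V_up−V_dn)/(S_up−S_dn) = (0.0000−0.0000)/(706.6931−350.8756) = 0.0000. V = [p*·0.0000 + (1−p*)·0.0000]/1.11 = 0.0000. B = V − Δ·S = 0.0000.
(2,0): S=85.1929. Δ = (V_up−V_dn)/(S_up−S_dn) = (27.3688−79.0175)/(121.8258−60.4870) = -0.8420. V = [p*·27.3688 + (1−p*)·79.0175]/1.11 = 45.3368. B = V − Δ·S = 117.0711.
(2,1): S=171.5857. Δ = (V_up−V_dn)/(S_up−S_dn) = (0.0000−27.3688)/(245.3676−121.8258) = -0.2215. V = [p*·0.0000 + (1−p*)·27.3688]/1.11 = 10.9585. B = V − Δ·S = 48.9708.
(2,2): S=345.5881. Δ = (V_up−V_dn)/(S_up−S_dn) = (0.0000−0.0000)/(494.1910−245.3676) = 0.0000. V = [p*·0.0000 + (1−p*)·0.0000]/1.11 = 0.0000. B = V − Δ·S = 0.0000.
(1,0): S=119.9900. Δ = (V_up−V_dn)/(S_up−S_dn) = (10.9585−45.3368)/(171.5857−85.1929) = -0.3979. V = [p*·10.9585 + (1−p*)·45.3368]/1.11 = 23.6376. B = V − Δ·S = 71.3852.
(1,1): S=241.6700. Δ = (V_up−V_dn)/(S_up−S_dn) = (0.0000−10.9585)/(345.5881−171.5857) = -0.0630. V = [p*·0.0000 + (1−p*)·10.9585]/1.11 = 4.3878. B = V − Δ·S = 19.6079.
(0,0): S=169.0000. Δ = (V_up−V_dn)/(S_up−S_dn) = (4.3878−23.6376)/(241.6700−119.9900) = -0.1582. V = [p*·4.3878 + (1−p*)·23.6376]/1.11 = 11.6606. B = V − Δ·S = 38.3964.
Check: Δ(0,0)·S0 + B(0,0) = 11.6606 = V0.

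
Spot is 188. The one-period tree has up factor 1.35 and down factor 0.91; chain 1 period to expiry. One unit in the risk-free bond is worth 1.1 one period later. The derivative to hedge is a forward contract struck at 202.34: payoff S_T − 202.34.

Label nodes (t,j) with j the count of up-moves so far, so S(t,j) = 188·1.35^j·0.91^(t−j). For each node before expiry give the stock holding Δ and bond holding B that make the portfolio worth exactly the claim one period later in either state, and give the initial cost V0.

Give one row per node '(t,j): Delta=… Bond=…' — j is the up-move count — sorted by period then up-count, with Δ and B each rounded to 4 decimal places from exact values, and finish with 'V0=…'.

(0,0): Delta=1.0000 Bond=-183.9455
V0=4.0545

The replicating-portfolio and risk-neutral prices coincide; use p* = (1.1−0.91)/(1.35−0.91) = 0.4318 for the latter.
Terminal payoffs: V(1,0)=-31.2600, V(1,1)=51.4600
  t=0,j=0: stock 188.0000 → up 253.8000 (V=51.4600), down 171.0800 (V=-31.2600). Price 4.0545; hedge Δ=1.0000, bond B=-183.9455.
Each (Δ,B) replicates both successor values, so the strategy is self-financing and V0 is arbitrage-free.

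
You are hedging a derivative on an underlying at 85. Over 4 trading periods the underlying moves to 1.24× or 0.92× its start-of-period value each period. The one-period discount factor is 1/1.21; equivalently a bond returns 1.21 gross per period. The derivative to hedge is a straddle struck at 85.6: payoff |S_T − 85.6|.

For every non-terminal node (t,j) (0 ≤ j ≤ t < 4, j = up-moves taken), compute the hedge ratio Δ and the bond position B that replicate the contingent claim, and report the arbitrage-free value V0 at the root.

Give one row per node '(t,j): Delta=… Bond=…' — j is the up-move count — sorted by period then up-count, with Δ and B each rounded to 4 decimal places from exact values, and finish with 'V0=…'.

The replicating-portfolio and risk-neutral prices coincide; use p* = (1.21−0.92)/(1.24−0.92) = 0.9062 for the latter.
At expiry t=4: V(4,0)=24.7066, V(4,1)=3.5263, V(4,2)=25.0211, V(4,3)=63.4980, V(4,4)=115.3582
Node (3,0) S=66.1885: V=(p*·3.5263+(1−p*)·24.7066)/1.21=4.5553; Δ=(3.5263−24.7066)/(82.0737−60.8934)=-1.0000; B=V−Δ·S=70.7438
Node (3,1) S=89.2106: V=(p*·25.0211+(1−p*)·3.5263)/1.21=19.0132; Δ=(25.0211−3.5263)/(110.6211−82.0737)=0.7530; B=V−Δ·S=-48.1581
Node (3,2) S=120.2403: V=(p*·63.4980+(1−p*)·25.0211)/1.21=49.4965; Δ=(63.4980−25.0211)/(149.0980−110.6211)=1.0000; B=V−Δ·S=-70.7438
Node (3,3) S=162.0630: V=(p*·115.3582+(1−p*)·63.4980)/1.21=91.3192; Δ=(115.3582−63.4980)/(200.9582−149.0980)=1.0000; B=V−Δ·S=-70.7438
Node (2,0) S=71.9440: V=(p*·19.0132+(1−p*)·4.5553)/1.21=14.5932; Δ=(19.0132−4.5553)/(89.2106−66.1885)=0.6280; B=V−Δ·S=-30.5876
Node (2,1) S=96.9680: V=(p*·49.4965+(1−p*)·19.0132)/1.21=38.5444; Δ=(49.4965−19.0132)/(120.2403−89.2106)=0.9824; B=V−Δ·S=-56.7160
Node (2,2) S=130.6960: V=(p*·91.3192+(1−p*)·49.4965)/1.21=72.2300; Δ=(91.3192−49.4965)/(162.0630−120.2403)=1.0000; B=V−Δ·S=-58.4660
Node (1,0) S=78.2000: V=(p*·38.5444+(1−p*)·14.5932)/1.21=29.9991; Δ=(38.5444−14.5932)/(96.9680−71.9440)=0.9571; B=V−Δ·S=-44.8483
Node (1,1) S=105.4000: V=(p*·72.2300+(1−p*)·38.5444)/1.21=57.0843; Δ=(72.2300−38.5444)/(130.6960−96.9680)=0.9987; B=V−Δ·S=-48.1834
Node (0,0) S=85.0000: V=(p*·57.0843+(1−p*)·29.9991)/1.21=45.0786; Δ=(57.0843−29.9991)/(105.4000−78.2000)=0.9958; B=V−Δ·S=-39.5626
The time-0 hedge costs 45.0786, which is the no-arbitrage price.

(0,0): Delta=0.9958 Bond=-39.5626
(1,0): Delta=0.9571 Bond=-44.8483
(1,1): Delta=0.9987 Bond=-48.1834
(2,0): Delta=0.6280 Bond=-30.5876
(2,1): Delta=0.9824 Bond=-56.7160
(2,2): Delta=1.0000 Bond=-58.4660
(3,0): Delta=-1.0000 Bond=70.7438
(3,1): Delta=0.7530 Bond=-48.1581
(3,2): Delta=1.0000 Bond=-70.7438
(3,3): Delta=1.0000 Bond=-70.7438
V0=45.0786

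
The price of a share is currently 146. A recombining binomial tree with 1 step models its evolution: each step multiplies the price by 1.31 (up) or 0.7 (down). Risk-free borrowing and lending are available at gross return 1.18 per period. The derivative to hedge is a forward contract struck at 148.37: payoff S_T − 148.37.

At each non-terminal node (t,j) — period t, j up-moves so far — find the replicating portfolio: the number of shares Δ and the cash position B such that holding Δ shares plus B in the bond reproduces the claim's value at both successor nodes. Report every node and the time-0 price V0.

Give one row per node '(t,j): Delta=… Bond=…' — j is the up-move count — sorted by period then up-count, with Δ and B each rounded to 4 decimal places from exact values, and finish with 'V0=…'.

(0,0): Delta=1.0000 Bond=-125.7373
V0=20.2627

Risk-neutral probability p* = (R−d)/(u−d) = (1.18−0.7)/(1.31−0.7) = 0.7869.
Payoff layer (t=1): V(1,0)=-46.1700, V(1,1)=42.8900
  t=0,j=0: stock 146.0000 → up 191.2600 (V=42.8900), down 102.2000 (V=-46.1700). Price 20.2627; hedge Δ=1.0000, bond B=-125.7373.
The time-0 hedge costs 20.2627, which is the no-arbitrage price.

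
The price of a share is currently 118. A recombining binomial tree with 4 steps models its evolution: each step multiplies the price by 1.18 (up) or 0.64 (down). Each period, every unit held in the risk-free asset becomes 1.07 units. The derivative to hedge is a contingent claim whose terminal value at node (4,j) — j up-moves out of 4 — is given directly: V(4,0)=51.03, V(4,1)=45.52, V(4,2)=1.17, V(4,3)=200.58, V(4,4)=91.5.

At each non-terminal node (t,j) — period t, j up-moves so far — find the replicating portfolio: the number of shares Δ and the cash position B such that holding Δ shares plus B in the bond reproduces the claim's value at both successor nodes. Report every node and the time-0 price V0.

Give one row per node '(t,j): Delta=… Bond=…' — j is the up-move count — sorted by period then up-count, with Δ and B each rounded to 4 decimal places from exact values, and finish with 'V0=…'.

Risk-neutral probability p* = (R−d)/(u−d) = (1.07−0.64)/(1.18−0.64) = 0.7963.
Terminal values V(4,·): V(4,0)=51.0300, V(4,1)=45.5200, V(4,2)=1.1700, V(4,3)=200.5800, V(4,4)=91.5000
  t=3,j=0: stock 30.9330 → up 36.5009 (V=45.5200), down 19.7971 (V=51.0300). Price 43.5910; hedge Δ=-0.3299, bond B=53.7947.
  t=3,j=1: stock 57.0327 → up 67.2986 (V=1.1700), down 36.5009 (V=45.5200). Price 9.5367; hedge Δ=-1.4400, bond B=91.6663.
  t=3,j=2: stock 105.1540 → up 124.0818 (V=200.5800), down 67.2986 (V=1.1700). Price 149.4948; hedge Δ=3.5118, bond B=-219.7830.
  t=3,j=3: stock 193.8778 → up 228.7758 (V=91.5000), down 124.0818 (V=200.5800). Price 106.2804; hedge Δ=-1.0419, bond B=308.2804.
  t=2,j=0: stock 48.3328 → up 57.0327 (V=9.5367), down 30.9330 (V=43.5910). Price 15.3960; hedge Δ=-1.3048, bond B=78.4596.
  t=2,j=1: stock 89.1136 → up 105.1540 (V=149.4948), down 57.0327 (V=9.5367). Price 113.0699; hedge Δ=2.9084, bond B=-146.1118.
  t=2,j=2: stock 164.3032 → up 193.8778 (V=106.2804), down 105.1540 (V=149.4948). Price 107.5545; hedge Δ=-0.4871, bond B=187.5812.
  t=1,j=0: stock 75.5200 → up 89.1136 (V=113.0699), down 48.3328 (V=15.3960). Price 87.0779; hedge Δ=2.3951, bond B=-93.7998.
  t=1,j=1: stock 139.2400 → up 164.3032 (V=107.5545), down 89.1136 (V=113.0699). Price 101.5682; hedge Δ=-0.0734, bond B=111.7820.
  t=0,j=0: stock 118.0000 → up 139.2400 (V=101.5682), down 75.5200 (V=87.0779). Price 92.1650; hedge Δ=0.2274, bond B=65.3310.
Check: Δ(0,0)·S0 + B(0,0) = 92.1650 = V0.

(0,0): Delta=0.2274 Bond=65.3310
(1,0): Delta=2.3951 Bond=-93.7998
(1,1): Delta=-0.0734 Bond=111.7820
(2,0): Delta=-1.3048 Bond=78.4596
(2,1): Delta=2.9084 Bond=-146.1118
(2,2): Delta=-0.4871 Bond=187.5812
(3,0): Delta=-0.3299 Bond=53.7947
(3,1): Delta=-1.4400 Bond=91.6663
(3,2): Delta=3.5118 Bond=-219.7830
(3,3): Delta=-1.0419 Bond=308.2804
V0=92.1650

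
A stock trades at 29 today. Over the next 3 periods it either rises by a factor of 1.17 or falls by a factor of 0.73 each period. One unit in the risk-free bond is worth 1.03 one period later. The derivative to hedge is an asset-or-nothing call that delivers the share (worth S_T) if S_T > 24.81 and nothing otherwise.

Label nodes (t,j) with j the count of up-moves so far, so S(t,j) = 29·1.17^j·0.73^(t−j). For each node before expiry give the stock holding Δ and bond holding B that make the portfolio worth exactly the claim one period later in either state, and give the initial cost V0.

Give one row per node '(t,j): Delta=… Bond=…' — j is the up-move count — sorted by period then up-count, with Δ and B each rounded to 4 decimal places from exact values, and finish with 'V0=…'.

Since d<R<u, set p* = (R−d)/(u−d) = 0.6818; price each node as the discounted p*-expectation of its children.
Terminal payoffs: V(3,0)=0.0000, V(3,1)=0.0000, V(3,2)=28.9796, V(3,3)=46.4468
(2,0): S=15.4541. Δ = (V_up−V_dn)/(S_up−S_dn) = (0.0000−0.0000)/(18.0813−11.2815) = 0.0000. V = [p*·0.0000 + (1−p*)·0.0000]/1.03 = 0.0000. B = V − Δ·S = 0.0000.
(2,1): S=24.7689. Δ = (V_up−V_dn)/(S_up−S_dn) = (28.9796−0.0000)/(28.9796−18.0813) = 2.6591. V = [p*·28.9796 + (1−p*)·0.0000]/1.03 = 19.1833. B = V − Δ·S = -46.6794.
(2,2): S=39.6981. Δ = (V_up−V_dn)/(S_up−S_dn) = (46.4468−28.9796)/(46.4468−28.9796) = 1.0000. V = [p*·46.4468 + (1−p*)·28.9796]/1.03 = 39.6981. B = V − Δ·S = 0.0000.
(1,0): S=21.1700. Δ = (V_up−V_dn)/(S_up−S_dn) = (19.1833−0.0000)/(24.7689−15.4541) = 2.0594. V = [p*·19.1833 + (1−p*)·0.0000]/1.03 = 12.6986. B = V − Δ·S = -30.8999.
(1,1): S=33.9300. Δ = (V_up−V_dn)/(S_up−S_dn) = (39.6981−19.1833)/(39.6981−24.7689) = 1.3741. V = [p*·39.6981 + (1−p*)·19.1833]/1.03 = 32.2045. B = V − Δ·S = -14.4199.
(0,0): S=29.0000. Δ = (V_up−V_dn)/(S_up−S_dn) = (32.2045−12.6986)/(33.9300−21.1700) = 1.5287. V = [p*·32.2045 + (1−p*)·12.6986]/1.03 = 25.2409. B = V − Δ·S = -19.0908.
Each (Δ,B) replicates both successor values, so the strategy is self-financing and V0 is arbitrage-free.

(0,0): Delta=1.5287 Bond=-19.0908
(1,0): Delta=2.0594 Bond=-30.8999
(1,1): Delta=1.3741 Bond=-14.4199
(2,0): Delta=0.0000 Bond=0.0000
(2,1): Delta=2.6591 Bond=-46.6794
(2,2): Delta=1.0000 Bond=0.0000
V0=25.2409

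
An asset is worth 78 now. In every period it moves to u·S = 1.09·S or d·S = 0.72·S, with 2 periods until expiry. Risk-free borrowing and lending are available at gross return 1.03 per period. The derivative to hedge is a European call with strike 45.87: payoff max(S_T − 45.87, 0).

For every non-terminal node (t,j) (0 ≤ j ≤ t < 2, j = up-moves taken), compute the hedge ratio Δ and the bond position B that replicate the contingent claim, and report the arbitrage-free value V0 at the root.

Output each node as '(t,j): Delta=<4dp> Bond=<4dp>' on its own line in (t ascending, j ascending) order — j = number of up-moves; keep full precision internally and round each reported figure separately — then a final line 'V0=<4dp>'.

No-arbitrage ⇒ martingale measure with p* = (R−d)/(u−d) = 0.8378.
Payoff layer (t=2): V(2,0)=0.0000, V(2,1)=15.3444, V(2,2)=46.8018
  t=1,j=0: stock 56.1600 → up 61.2144 (V=15.3444), down 40.4352 (V=0.0000). Price 12.4817; hedge Δ=0.7384, bond B=-28.9897.
  t=1,j=1: stock 85.0200 → up 92.6718 (V=46.8018), down 61.2144 (V=15.3444). Price 40.4860; hedge Δ=1.0000, bond B=-44.5340.
  t=0,j=0: stock 78.0000 → up 85.0200 (V=40.4860), down 56.1600 (V=12.4817). Price 34.8978; hedge Δ=0.9704, bond B=-40.7896.
Root portfolio cost Δ·78+B reproduces V0=34.8978.

(0,0): Delta=0.9704 Bond=-40.7896
(1,0): Delta=0.7384 Bond=-28.9897
(1,1): Delta=1.0000 Bond=-44.5340
V0=34.8978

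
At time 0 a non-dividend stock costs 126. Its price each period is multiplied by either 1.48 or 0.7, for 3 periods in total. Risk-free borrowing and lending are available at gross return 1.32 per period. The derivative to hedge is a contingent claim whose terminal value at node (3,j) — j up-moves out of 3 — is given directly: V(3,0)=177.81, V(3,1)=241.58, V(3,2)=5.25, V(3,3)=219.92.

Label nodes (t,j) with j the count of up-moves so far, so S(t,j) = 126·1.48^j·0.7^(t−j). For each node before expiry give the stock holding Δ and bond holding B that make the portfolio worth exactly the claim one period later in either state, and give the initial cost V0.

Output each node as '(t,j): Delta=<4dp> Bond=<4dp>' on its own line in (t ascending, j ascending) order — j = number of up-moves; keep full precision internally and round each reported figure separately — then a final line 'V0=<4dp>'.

Under the risk-neutral measure, an up-move has probability p* = (R−d)/(u−d) = 0.7949 and values discount at R = 1.32.
Payoff layer (t=3): V(3,0)=177.8100, V(3,1)=241.5800, V(3,2)=5.2500, V(3,3)=219.9200
  t=2,j=0: stock 61.7400 → up 91.3752 (V=241.5800), down 43.2180 (V=177.8100). Price 173.1053; hedge Δ=1.3242, bond B=91.3489.
  t=2,j=1: stock 130.5360 → up 193.1933 (V=5.2500), down 91.3752 (V=241.5800). Price 40.7030; hedge Δ=-2.3211, bond B=343.6902.
  t=2,j=2: stock 275.9904 → up 408.4658 (V=219.9200), down 193.1933 (V=5.2500). Price 133.2463; hedge Δ=0.9972, bond B=-141.9716.
  t=1,j=0: stock 88.2000 → up 130.5360 (V=40.7030), down 61.7400 (V=173.1053). Price 51.4109; hedge Δ=-1.9246, bond B=221.1575.
  t=1,j=1: stock 186.4800 → up 275.9904 (V=133.2463), down 130.5360 (V=40.7030). Price 86.5629; hedge Δ=0.6362, bond B=-32.0824.
  t=0,j=0: stock 126.0000 → up 186.4800 (V=86.5629), down 88.2000 (V=51.4109). Price 60.1154; hedge Δ=0.3577, bond B=15.0487.
Self-financing check: at every node Δ·S+B equals the discounted successor values.

(0,0): Delta=0.3577 Bond=15.0487
(1,0): Delta=-1.9246 Bond=221.1575
(1,1): Delta=0.6362 Bond=-32.0824
(2,0): Delta=1.3242 Bond=91.3489
(2,1): Delta=-2.3211 Bond=343.6902
(2,2): Delta=0.9972 Bond=-141.9716
V0=60.1154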